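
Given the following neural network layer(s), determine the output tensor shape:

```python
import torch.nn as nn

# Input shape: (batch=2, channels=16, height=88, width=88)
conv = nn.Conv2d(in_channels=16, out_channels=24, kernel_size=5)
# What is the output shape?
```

Input: (2, 16, 88, 88) -> Output: (2, 24, 84, 84)

Answer: (2, 24, 84, 84)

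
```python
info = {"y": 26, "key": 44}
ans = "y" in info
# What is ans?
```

Trace:
`info = {"y": 26, "key": 44}` → info = {'y': 26, 'key': 44}
`ans = "y" in info` → ans = True
So ans = True

Answer: True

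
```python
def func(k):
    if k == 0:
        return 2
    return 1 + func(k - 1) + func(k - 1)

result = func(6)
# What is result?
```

func(k) = 1 + 2·func(k-1), func(0)=2. Closed form: (2+1)·2^6 - 1 = 191.

Answer: 191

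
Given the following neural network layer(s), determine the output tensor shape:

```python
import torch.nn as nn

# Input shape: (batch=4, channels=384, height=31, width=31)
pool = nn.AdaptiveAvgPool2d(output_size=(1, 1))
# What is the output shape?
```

Input: (4, 384, 31, 31) -> Output: (4, 384, 1, 1)

Answer: (4, 384, 1, 1)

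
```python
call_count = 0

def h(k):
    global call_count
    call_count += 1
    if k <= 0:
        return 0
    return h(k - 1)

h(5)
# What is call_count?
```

Linear recursion stepping by 1: 6 calls from k=5 down to ≤0.

Answer: 6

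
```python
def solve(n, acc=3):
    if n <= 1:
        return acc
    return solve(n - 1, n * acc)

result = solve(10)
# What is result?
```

Accumulator trace (n, acc): (10, 3) -> (9, 30) -> (8, 270) -> (7, 2160) -> (6, 15120) -> (5, 90720) -> (4, 453600) -> (3, 1814400) -> (2, 5443200) -> (1, 10886400) -> return 10886400

Answer: 10886400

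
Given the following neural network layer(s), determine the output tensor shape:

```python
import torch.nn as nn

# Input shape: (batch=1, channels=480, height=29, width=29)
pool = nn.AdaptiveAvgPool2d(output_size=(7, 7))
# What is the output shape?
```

Input: (1, 480, 29, 29) -> Output: (1, 480, 7, 7)

Answer: (1, 480, 7, 7)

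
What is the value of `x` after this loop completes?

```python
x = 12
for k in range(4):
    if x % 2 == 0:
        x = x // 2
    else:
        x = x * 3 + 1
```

Collatz-style transformation from 12
`x` takes the values: 12 → 6 → 3 → 10 → 5

Answer: 5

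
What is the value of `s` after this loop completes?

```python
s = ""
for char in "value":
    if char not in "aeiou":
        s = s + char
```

Remove vowels from 'value'
`s` takes the values: "" → "v" → "vl"

Answer: "vl"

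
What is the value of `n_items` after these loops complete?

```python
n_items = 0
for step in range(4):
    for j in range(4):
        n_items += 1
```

4 * 4 = 16
`n_items` takes the values: 0 → 1 → 2 → 3 → 4 → 5 → 6 → 7 → 8 → 9 → 10 → 11 → 12 → 13 → 14 → 15 → 16

Answer: 16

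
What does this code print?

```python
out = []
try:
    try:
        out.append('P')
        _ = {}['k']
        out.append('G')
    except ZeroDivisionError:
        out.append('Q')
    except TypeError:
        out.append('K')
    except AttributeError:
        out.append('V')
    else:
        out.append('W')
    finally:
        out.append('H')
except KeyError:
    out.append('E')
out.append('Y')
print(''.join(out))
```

Execution trace: 'P' (try body) → 'H' (finally) → 'E' (outer except KeyError) → 'Y' (after the try/except). Output: PHEY

Answer: PHEY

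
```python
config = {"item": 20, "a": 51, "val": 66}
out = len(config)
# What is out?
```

Trace:
`config = {"item": 20, "a": 51, "val": 66}` → config = {'item': 20, 'a': 51, 'val': 66}
`out = len(config)` → out = 3
So out = 3

Answer: 3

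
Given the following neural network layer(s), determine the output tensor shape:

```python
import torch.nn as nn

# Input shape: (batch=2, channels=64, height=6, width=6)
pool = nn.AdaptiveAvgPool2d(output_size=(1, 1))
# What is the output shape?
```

Input: (2, 64, 6, 6) -> Output: (2, 64, 1, 1)

Answer: (2, 64, 1, 1)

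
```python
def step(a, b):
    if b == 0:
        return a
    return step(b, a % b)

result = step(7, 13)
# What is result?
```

step(7, 13) -> step(13, 7) -> step(7, 6) -> step(6, 1) -> step(1, 0) -> 1

Answer: 1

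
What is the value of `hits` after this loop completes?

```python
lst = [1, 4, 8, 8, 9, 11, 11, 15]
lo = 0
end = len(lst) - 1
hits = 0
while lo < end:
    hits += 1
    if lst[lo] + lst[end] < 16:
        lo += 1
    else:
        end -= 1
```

Steps to find pair summing to 16
`hits` takes the values: 0 → 1 → 2 → 3 → 4 → 5 → 6 → 7

Answer: 7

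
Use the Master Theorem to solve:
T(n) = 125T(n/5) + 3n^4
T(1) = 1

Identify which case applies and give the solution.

a=125, b=5, f(n)=3n^4. log_5(125) = 3. Since c=4 > 3 and the regularity condition holds (125(n/5)^4 = (125/5^4)n^4 with 125/5^4 < 1), Case 3 applies: T(n) = Θ(f(n)) = O(n^4).

Answer: O(n^4) - Case 3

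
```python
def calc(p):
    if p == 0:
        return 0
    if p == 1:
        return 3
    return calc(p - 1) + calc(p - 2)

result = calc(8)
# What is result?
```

Build up from base cases: calc(0)=0, calc(1)=3, calc(2)=3, calc(3)=6, calc(4)=9, calc(5)=15, calc(6)=24, ..., calc(8)=63

Answer: 63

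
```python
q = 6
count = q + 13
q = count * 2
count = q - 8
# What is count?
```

Trace:
`q = 6` → q = 6
`count = q + 13` → count = 19
`q = count * 2` → q = 38
`count = q - 8` → count = 30
So count = 30

Answer: 30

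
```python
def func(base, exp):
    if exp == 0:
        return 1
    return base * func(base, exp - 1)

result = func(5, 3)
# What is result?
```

func(5, 3) = 5 * 5 * 5 = 125

Answer: 125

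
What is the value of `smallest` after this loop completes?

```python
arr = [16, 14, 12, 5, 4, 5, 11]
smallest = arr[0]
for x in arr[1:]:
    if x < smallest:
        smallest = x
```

Minimum of [16, 14, 12, 5, 4, 5, 11]
`smallest` takes the values: 16 → 14 → 12 → 5 → 4

Answer: 4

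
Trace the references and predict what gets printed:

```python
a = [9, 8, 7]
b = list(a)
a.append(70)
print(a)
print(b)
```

Key concept: list() constructor creates copy.
Step by step:
`a = [9, 8, 7]` → a = [9, 8, 7]
`b = list(a)` → b = [9, 8, 7]
`a.append(70)` → a = [9, 8, 7, 70]
`print(a)` → prints [9, 8, 7, 70]
`print(b)` → prints [9, 8, 7]

Answer:
[9, 8, 7, 70]
[9, 8, 7]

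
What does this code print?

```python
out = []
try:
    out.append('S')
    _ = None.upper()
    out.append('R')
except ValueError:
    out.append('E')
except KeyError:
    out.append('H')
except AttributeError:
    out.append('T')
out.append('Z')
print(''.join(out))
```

Execution trace: 'S' (try body) → 'T' (except AttributeError) → 'Z' (after the try/except). Output: STZ

Answer: STZ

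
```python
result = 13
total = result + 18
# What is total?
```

Trace:
`result = 13` → result = 13
`total = result + 18` → total = 31
So total = 31

Answer: 31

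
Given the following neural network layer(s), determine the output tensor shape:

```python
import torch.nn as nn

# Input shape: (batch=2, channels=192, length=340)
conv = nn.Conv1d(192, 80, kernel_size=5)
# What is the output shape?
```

Input: (2, 192, 340) -> Output: (2, 80, 336)

Answer: (2, 80, 336)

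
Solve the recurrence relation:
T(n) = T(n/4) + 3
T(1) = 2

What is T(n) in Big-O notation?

Each step divides n by 4 and adds 3. After log_4(n) steps we reach T(1)=2. So T(n) = 3·log_4(n) + 2 = O(log n).

Answer: O(log n)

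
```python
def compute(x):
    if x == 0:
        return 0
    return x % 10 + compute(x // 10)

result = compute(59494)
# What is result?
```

Sum of digits of 59494: 4 + 9 + 4 + 9 + 5 = 31

Answer: 31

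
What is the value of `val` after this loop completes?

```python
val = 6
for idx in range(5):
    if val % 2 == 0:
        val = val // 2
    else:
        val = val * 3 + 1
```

Collatz-style transformation from 6
`val` takes the values: 6 → 3 → 10 → 5 → 16 → 8

Answer: 8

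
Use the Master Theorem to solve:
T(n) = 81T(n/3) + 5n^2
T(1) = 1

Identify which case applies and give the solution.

a=81, b=3, f(n)=5n^2. log_3(81) = 4. Since c=2 < 4, Case 1 applies: T(n) = Θ(n^log_b(a)) = O(n^4).

Answer: O(n^4) - Case 1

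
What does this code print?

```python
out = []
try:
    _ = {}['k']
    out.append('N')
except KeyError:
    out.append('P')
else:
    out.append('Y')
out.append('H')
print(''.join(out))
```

Execution trace: 'P' (except KeyError) → 'H' (after the try/except). Output: PH

Answer: PH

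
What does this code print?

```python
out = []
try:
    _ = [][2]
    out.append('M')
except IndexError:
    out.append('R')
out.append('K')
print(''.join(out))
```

Execution trace: 'R' (except IndexError) → 'K' (after the try/except). Output: RK

Answer: RK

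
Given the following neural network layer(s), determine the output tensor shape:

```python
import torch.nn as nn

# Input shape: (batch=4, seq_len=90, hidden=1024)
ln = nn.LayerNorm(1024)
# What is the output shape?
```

Input: (4, 90, 1024) -> Output: (4, 90, 1024)

Answer: (4, 90, 1024)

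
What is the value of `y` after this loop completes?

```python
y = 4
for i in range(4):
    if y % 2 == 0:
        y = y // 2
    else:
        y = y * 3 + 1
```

Collatz-style transformation from 4
`y` takes the values: 4 → 2 → 1 → 4 → 2

Answer: 2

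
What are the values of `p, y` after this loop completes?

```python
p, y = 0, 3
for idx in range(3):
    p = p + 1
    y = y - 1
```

p goes 0→3, y goes 3→0
`p, y` takes the values: (0, 3) → (1, 3) → (1, 2) → (2, 2) → (2, 1) → (3, 1) → (3, 0)

Answer: 3, 0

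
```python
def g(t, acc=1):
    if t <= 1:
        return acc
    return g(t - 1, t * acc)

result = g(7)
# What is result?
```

Accumulator trace (n, acc): (7, 1) -> (6, 7) -> (5, 42) -> (4, 210) -> (3, 840) -> (2, 2520) -> (1, 5040) -> return 5040

Answer: 5040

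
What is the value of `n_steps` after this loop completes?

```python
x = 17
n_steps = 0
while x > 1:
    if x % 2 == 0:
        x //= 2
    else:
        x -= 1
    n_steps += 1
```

Steps to reduce 17 to 1
`n_steps` takes the values: 0 → 1 → 2 → 3 → 4 → 5

Answer: 5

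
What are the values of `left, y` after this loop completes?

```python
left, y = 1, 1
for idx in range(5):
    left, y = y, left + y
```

Fibonacci: after 5 iterations
`left, y` takes the values: (1, 1) → (1, 2) → (2, 3) → (3, 5) → (5, 8) → (8, 13)

Answer: 8, 13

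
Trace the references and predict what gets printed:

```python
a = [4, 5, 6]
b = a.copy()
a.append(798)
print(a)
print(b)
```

Key concept: list.copy() creates independent copy.
Step by step:
`a = [4, 5, 6]` → a = [4, 5, 6]
`b = a.copy()` → b = [4, 5, 6]
`a.append(798)` → a = [4, 5, 6, 798]
`print(a)` → prints [4, 5, 6, 798]
`print(b)` → prints [4, 5, 6]

Answer:
[4, 5, 6, 798]
[4, 5, 6]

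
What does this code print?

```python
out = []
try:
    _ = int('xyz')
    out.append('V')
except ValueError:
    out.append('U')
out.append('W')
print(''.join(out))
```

Execution trace: 'U' (except ValueError) → 'W' (after the try/except). Output: UW

Answer: UW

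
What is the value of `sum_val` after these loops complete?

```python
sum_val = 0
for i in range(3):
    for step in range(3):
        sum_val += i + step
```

Sum of all i+step for i,step in 3x3
`sum_val` takes the values: 0 → 1 → 3 → 4 → 6 → 9 → 11 → 14 → 18

Answer: 18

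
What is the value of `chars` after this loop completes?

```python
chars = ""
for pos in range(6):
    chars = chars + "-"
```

Repeat '-' 6 times
`chars` takes the values: "" → "-" → "--" → "---" → "----" → "-----" → "------"

Answer: "------"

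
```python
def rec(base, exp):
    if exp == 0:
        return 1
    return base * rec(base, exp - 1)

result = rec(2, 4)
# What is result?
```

rec(2, 4) = 2 * 2 * 2 * 2 = 16

Answer: 16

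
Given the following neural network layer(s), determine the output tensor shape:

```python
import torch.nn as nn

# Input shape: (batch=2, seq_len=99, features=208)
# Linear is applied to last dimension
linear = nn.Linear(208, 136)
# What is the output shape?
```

Input: (2, 99, 208) -> Output: (2, 99, 136)

Answer: (2, 99, 136)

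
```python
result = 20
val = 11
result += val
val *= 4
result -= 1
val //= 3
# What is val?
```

Trace:
`result = 20` → result = 20
`val = 11` → val = 11
`result += val` → result = 31
`val *= 4` → val = 44
`result -= 1` → result = 30
`val //= 3` → val = 14
So val = 14

Answer: 14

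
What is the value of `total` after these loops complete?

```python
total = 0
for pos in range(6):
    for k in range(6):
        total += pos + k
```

Sum of all pos+k for pos,k in 6x6
`total` takes the values: 0 → 1 → 3 → 6 → 10 → 15 → 16 → 18 → 21 → 25 → 30 → 36 → 38 → 41 → 45 → 50 → 56 → 63 → 66 → 70 → 75 → 81 → 88 → 96 → 100 → 105 → 111 → 118 → 126 → 135 → 140 → 146 → 153 → 161 → 170 → 180

Answer: 180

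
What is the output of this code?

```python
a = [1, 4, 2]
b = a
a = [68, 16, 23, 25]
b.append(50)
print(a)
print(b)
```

Key concept: rebinding vs mutation: a is rebound to a new list, b still points at the original.
Step by step:
`a = [1, 4, 2]` → a = [1, 4, 2]
`b = a` → b = [1, 4, 2] (same object as a)
`a = [68, 16, 23, 25]` → a = [68, 16, 23, 25]
`b.append(50)` → b = [1, 4, 2, 50]
`print(a)` → prints [68, 16, 23, 25]
`print(b)` → prints [1, 4, 2, 50]

Answer:
[68, 16, 23, 25]
[1, 4, 2, 50]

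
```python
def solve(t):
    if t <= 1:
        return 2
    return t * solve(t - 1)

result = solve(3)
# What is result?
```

solve(3) = 3 * 2 * 2 = 12

Answer: 12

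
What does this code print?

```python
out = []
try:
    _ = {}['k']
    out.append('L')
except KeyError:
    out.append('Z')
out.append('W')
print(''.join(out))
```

Execution trace: 'Z' (except KeyError) → 'W' (after the try/except). Output: ZW

Answer: ZW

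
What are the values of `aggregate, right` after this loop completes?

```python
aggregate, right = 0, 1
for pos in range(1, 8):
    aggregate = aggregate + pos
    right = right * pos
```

Sum and factorial of 1 to 7
`aggregate, right` takes the values: (0, 1) → (1, 1) → (3, 1) → (3, 2) → (6, 2) → (6, 6) → (10, 6) → (10, 24) → (15, 24) → (15, 120) → (21, 120) → (21, 720) → (28, 720) → (28, 5040)

Answer: 28, 5040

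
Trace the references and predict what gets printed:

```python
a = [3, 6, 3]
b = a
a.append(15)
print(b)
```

Key concept: basic list aliasing.
Step by step:
`a = [3, 6, 3]` → a = [3, 6, 3]
`b = a` → b = [3, 6, 3] (same object as a)
`a.append(15)` → a = [3, 6, 3, 15] (same object as b); b = [3, 6, 3, 15] (same object as a)
`print(b)` → prints [3, 6, 3, 15]

Answer: [3, 6, 3, 15]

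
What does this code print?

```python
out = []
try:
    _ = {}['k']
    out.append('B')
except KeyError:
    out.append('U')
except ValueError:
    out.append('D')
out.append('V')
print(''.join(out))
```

Execution trace: 'U' (except KeyError) → 'V' (after the try/except). Output: UV

Answer: UV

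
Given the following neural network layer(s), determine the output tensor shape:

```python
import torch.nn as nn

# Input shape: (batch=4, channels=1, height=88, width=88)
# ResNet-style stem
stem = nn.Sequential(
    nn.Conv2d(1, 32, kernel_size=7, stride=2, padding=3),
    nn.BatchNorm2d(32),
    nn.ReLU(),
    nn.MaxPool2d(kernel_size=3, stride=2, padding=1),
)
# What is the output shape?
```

Input: (4, 1, 88, 88) -> after Conv2d 7x7 stride=2: (4, 32, 44, 44) -> Output: (4, 32, 22, 22)

Answer: (4, 32, 22, 22)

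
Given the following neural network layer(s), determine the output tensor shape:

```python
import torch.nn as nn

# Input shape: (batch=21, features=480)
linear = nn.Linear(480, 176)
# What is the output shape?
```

Input: (21, 480) -> Output: (21, 176)

Answer: (21, 176)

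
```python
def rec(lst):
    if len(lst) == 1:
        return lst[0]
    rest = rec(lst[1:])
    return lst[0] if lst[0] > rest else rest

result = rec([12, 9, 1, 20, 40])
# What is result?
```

Recursive max over [12, 9, 1, 20, 40] = 40

Answer: 40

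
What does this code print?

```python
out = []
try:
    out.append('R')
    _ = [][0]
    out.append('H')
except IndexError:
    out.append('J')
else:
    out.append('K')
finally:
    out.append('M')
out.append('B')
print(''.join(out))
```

Execution trace: 'R' (try body) → 'J' (except IndexError) → 'M' (finally) → 'B' (after the try/except). Output: RJMB

Answer: RJMB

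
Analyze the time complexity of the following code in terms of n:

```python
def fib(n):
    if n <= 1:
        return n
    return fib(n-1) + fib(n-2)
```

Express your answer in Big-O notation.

This is Recursive Fibonacci (naive). Time complexity: O(2^n).

Answer: O(2^n)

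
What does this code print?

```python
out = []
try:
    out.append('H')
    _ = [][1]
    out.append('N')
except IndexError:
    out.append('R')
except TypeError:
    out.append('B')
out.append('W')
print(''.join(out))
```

Execution trace: 'H' (try body) → 'R' (except IndexError) → 'W' (after the try/except). Output: HRW

Answer: HRW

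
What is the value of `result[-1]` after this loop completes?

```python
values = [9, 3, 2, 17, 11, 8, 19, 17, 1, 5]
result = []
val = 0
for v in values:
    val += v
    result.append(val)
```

Cumulative sum ends at 92
`result` takes the values: [] → [9] → [9, 12] → [9, 12, 14] → [9, 12, 14, 31] → [9, 12, 14, 31, 42] → [9, 12, 14, 31, 42, 50] → [9, 12, 14, 31, 42, 50, 69] → [9, 12, 14, 31, 42, 50, 69, 86] → [9, 12, 14, 31, 42, 50, 69, 86, 87] → [9, 12, 14, 31, 42, 50, 69, 86, 87, 92]
So `result[-1]` = 92

Answer: 92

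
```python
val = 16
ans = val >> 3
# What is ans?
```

Trace:
`val = 16` → val = 16
`ans = val >> 3` → ans = 2
So ans = 2

Answer: 2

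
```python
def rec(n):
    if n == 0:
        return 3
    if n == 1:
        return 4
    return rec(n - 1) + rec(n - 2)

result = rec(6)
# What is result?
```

Build up from base cases: rec(0)=3, rec(1)=4, rec(2)=7, rec(3)=11, rec(4)=18, rec(5)=29, rec(6)=47

Answer: 47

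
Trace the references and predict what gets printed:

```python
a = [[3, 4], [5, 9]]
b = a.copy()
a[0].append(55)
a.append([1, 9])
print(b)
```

Key concept: shallow copy with nested lists.
Step by step:
`a = [[3, 4], [5, 9]]` → a = [[3, 4], [5, 9]]
`b = a.copy()` → b = [[3, 4], [5, 9]]
`a[0].append(55)` → a = [[3, 4, 55], [5, 9]]; b = [[3, 4, 55], [5, 9]]
`a.append([1, 9])` → a = [[3, 4, 55], [5, 9], [1, 9]]
`print(b)` → prints [[3, 4, 55], [5, 9]]

Answer: [[3, 4, 55], [5, 9]]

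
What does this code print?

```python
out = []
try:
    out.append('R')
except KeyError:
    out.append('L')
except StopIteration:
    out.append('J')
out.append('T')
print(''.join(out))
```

Execution trace: 'R' (try body, no exception) → 'T' (after the try/except). Output: RT

Answer: RT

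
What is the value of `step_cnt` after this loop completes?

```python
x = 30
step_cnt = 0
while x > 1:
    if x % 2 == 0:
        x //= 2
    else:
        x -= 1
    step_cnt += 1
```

Steps to reduce 30 to 1
`step_cnt` takes the values: 0 → 1 → 2 → 3 → 4 → 5 → 6 → 7

Answer: 7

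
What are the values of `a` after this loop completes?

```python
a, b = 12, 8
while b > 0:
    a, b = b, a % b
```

GCD of 12 and 8
`a` takes the values: 12 → 8 → 4

Answer: 4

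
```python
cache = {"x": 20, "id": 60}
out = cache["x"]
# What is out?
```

Trace:
`cache = {"x": 20, "id": 60}` → cache = {'x': 20, 'id': 60}
`out = cache["x"]` → out = 20
So out = 20

Answer: 20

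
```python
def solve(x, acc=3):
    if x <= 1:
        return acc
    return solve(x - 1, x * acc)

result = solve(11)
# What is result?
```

Accumulator trace (n, acc): (11, 3) -> (10, 33) -> (9, 330) -> (8, 2970) -> (7, 23760) -> (6, 166320) -> (5, 997920) -> (4, 4989600) -> (3, 19958400) -> (2, 59875200) -> (1, 119750400) -> return 119750400

Answer: 119750400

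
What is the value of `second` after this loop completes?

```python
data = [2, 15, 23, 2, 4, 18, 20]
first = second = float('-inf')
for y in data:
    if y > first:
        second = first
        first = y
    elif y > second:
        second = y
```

Second largest (with repeats) in [2, 15, 23, 2, 4, 18, 20]
`second` takes the values: -inf → 2 → 15 → 18 → 20

Answer: 20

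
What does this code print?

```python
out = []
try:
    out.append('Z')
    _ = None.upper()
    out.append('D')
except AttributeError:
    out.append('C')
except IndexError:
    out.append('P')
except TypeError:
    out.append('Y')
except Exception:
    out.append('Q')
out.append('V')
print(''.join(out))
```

Execution trace: 'Z' (try body) → 'C' (except AttributeError) → 'V' (after the try/except). Output: ZCV

Answer: ZCV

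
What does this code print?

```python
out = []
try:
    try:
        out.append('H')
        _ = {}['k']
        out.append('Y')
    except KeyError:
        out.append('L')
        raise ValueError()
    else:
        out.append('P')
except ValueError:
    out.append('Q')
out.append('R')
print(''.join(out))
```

Execution trace: 'H' (inner try body) → 'L' (inner except KeyError) → 'Q' (outer except ValueError) → 'R' (after the try/except). Output: HLQR

Answer: HLQR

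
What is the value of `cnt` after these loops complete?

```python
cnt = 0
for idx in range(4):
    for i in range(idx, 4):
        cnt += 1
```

Upper triangle: 4 + 3 + ... + 1
`cnt` takes the values: 0 → 1 → 2 → 3 → 4 → 5 → 6 → 7 → 8 → 9 → 10

Answer: 10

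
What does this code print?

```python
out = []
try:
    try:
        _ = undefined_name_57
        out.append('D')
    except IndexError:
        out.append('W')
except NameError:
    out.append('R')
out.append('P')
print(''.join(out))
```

Execution trace: 'R' (outer except NameError) → 'P' (after the try/except). Output: RP

Answer: RP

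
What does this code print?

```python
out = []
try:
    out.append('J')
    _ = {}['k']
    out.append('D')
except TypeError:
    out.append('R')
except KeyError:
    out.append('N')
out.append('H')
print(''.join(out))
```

Execution trace: 'J' (try body) → 'N' (except KeyError) → 'H' (after the try/except). Output: JNH

Answer: JNH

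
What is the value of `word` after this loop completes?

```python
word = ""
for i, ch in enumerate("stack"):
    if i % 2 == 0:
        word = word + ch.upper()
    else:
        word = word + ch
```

Uppercase even positions in 'stack'
`word` takes the values: "" → "S" → "St" → "StA" → "StAc" → "StAcK"

Answer: "StAcK"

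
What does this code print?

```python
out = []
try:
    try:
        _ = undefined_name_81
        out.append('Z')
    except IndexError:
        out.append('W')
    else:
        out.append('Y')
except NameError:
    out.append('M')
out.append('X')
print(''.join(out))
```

Execution trace: 'M' (outer except NameError) → 'X' (after the try/except). Output: MX

Answer: MX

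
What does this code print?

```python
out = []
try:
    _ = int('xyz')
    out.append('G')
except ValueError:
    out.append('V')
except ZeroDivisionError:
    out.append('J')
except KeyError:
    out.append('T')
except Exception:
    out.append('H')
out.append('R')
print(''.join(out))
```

Execution trace: 'V' (except ValueError) → 'R' (after the try/except). Output: VR

Answer: VR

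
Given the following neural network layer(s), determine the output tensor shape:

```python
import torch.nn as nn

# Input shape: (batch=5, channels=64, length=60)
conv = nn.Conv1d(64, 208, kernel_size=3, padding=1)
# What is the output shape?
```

Input: (5, 64, 60) -> Output: (5, 208, 60)

Answer: (5, 208, 60)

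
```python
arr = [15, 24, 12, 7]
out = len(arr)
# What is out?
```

Trace:
`arr = [15, 24, 12, 7]` → arr = [15, 24, 12, 7]
`out = len(arr)` → out = 4
So out = 4

Answer: 4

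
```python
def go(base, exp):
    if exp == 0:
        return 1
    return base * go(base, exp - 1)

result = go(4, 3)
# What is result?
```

go(4, 3) = 4 * 4 * 4 = 64

Answer: 64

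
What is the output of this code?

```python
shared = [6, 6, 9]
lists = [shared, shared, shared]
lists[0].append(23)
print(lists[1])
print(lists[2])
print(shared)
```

Key concept: list of same reference.
Step by step:
`shared = [6, 6, 9]` → shared = [6, 6, 9]
`lists = [shared, shared, shared]` → lists = [[6, 6, 9], [6, 6, 9], [6, 6, 9]]
`lists[0].append(23)` → shared = [6, 6, 9, 23]; lists = [[6, 6, 9, 23], [6, 6, 9, 23], [6, 6, 9, 23]]
`print(lists[1])` → prints [6, 6, 9, 23]
`print(lists[2])` → prints [6, 6, 9, 23]
`print(shared)` → prints [6, 6, 9, 23]

Answer:
[6, 6, 9, 23]
[6, 6, 9, 23]
[6, 6, 9, 23]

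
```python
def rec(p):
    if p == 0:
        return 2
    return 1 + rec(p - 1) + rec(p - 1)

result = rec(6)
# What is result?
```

rec(p) = 1 + 2·rec(p-1), rec(0)=2. Closed form: (2+1)·2^6 - 1 = 191.

Answer: 191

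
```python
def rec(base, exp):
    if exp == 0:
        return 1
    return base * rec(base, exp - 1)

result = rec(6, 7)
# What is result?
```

rec(6, 7) = 6 * 6 * 6 * 6 * 6 * 6 * 6 = 279936

Answer: 279936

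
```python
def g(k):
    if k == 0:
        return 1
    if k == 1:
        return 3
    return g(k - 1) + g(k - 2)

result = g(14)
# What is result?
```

Build up from base cases: g(0)=1, g(1)=3, g(2)=4, g(3)=7, g(4)=11, g(5)=18, g(6)=29, ..., g(14)=1364

Answer: 1364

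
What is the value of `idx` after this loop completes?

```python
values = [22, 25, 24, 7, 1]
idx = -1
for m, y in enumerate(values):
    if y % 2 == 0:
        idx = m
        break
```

First even number index in [22, 25, 24, 7, 1]
`idx` takes the values: -1 → 0

Answer: 0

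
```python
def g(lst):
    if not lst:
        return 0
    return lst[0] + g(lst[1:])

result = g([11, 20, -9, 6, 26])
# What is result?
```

11 + 20 + (-9) + 6 + 26 + 0 = 54

Answer: 54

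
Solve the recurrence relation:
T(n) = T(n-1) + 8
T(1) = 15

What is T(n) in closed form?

Unrolling: T(n) = T(1) + 8·(n-1) = 15 + 8(n-1) = 8n + 7.

Answer: T(n) = 8n + 7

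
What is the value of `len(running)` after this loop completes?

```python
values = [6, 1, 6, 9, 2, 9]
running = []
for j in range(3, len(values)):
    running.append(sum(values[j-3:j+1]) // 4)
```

Number of 4-element averages
`running` takes the values: [] → [5] → [5, 4] → [5, 4, 6]
So `len(running)` = 3

Answer: 3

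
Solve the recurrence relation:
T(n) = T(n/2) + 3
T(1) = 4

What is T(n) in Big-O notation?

Each step divides n by 2 and adds 3. After log_2(n) steps we reach T(1)=4. So T(n) = 3·log_2(n) + 4 = O(log n).

Answer: O(log n)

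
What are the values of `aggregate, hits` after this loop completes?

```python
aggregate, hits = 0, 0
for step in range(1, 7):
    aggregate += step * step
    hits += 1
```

Sum of squares and count
`aggregate, hits` takes the values: (0, 0) → (1, 0) → (1, 1) → (5, 1) → (5, 2) → (14, 2) → (14, 3) → (30, 3) → (30, 4) → (55, 4) → (55, 5) → (91, 5) → (91, 6)

Answer: 91, 6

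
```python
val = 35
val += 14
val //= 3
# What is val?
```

Trace:
`val = 35` → val = 35
`val += 14` → val = 49
`val //= 3` → val = 16
So val = 16

Answer: 16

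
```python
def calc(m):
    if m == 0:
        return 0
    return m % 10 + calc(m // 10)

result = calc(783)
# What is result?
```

Sum of digits of 783: 3 + 8 + 7 = 18

Answer: 18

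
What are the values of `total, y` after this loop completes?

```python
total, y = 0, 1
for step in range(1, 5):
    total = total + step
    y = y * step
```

Sum and factorial of 1 to 4
`total, y` takes the values: (0, 1) → (1, 1) → (3, 1) → (3, 2) → (6, 2) → (6, 6) → (10, 6) → (10, 24)

Answer: 10, 24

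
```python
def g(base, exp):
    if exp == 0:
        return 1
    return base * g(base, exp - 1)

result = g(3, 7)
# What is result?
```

g(3, 7) = 3 * 3 * 3 * 3 * 3 * 3 * 3 = 2187

Answer: 2187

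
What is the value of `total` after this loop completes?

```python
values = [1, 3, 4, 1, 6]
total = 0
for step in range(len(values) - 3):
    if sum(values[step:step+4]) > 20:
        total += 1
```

Count windows with sum > 20
`total` takes the values: 0

Answer: 0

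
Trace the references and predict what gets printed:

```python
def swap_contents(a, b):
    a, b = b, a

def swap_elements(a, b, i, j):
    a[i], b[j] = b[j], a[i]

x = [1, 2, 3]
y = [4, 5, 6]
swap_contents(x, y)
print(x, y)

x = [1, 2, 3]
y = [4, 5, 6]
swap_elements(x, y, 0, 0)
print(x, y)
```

Key concept: parameter rebinding vs mutation.
Step by step:
`x = [1, 2, 3]` → x = [1, 2, 3]
`y = [4, 5, 6]` → y = [4, 5, 6]
`swap_contents(x, y)` → no visible change to tracked variables
`print(x, y)` → prints [1, 2, 3] [4, 5, 6]
`x = [1, 2, 3]` → x = [1, 2, 3]
`y = [4, 5, 6]` → y = [4, 5, 6]
`swap_elements(x, y, 0, 0)` → x = [4, 2, 3]; y = [1, 5, 6]
`print(x, y)` → prints [4, 2, 3] [1, 5, 6]

Answer:
[1, 2, 3] [4, 5, 6]
[4, 2, 3] [1, 5, 6]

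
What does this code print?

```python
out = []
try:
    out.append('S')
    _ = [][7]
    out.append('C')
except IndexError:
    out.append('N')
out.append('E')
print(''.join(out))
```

Execution trace: 'S' (try body) → 'N' (except IndexError) → 'E' (after the try/except). Output: SNE

Answer: SNE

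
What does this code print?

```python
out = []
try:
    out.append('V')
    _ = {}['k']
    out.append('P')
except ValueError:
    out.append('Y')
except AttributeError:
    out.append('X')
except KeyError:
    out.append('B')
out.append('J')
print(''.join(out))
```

Execution trace: 'V' (try body) → 'B' (except KeyError) → 'J' (after the try/except). Output: VBJ

Answer: VBJ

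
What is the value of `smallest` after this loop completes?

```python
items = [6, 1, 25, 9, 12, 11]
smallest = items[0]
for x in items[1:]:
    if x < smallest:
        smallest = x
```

Minimum of [6, 1, 25, 9, 12, 11]
`smallest` takes the values: 6 → 1

Answer: 1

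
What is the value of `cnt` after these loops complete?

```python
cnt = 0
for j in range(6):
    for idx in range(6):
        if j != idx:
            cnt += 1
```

6² - 6 (exclude diagonal)
`cnt` takes the values: 0 → 1 → 2 → 3 → 4 → 5 → 6 → 7 → 8 → 9 → 10 → 11 → 12 → 13 → 14 → 15 → 16 → 17 → 18 → 19 → 20 → 21 → 22 → 23 → 24 → 25 → 26 → 27 → 28 → 29 → 30

Answer: 30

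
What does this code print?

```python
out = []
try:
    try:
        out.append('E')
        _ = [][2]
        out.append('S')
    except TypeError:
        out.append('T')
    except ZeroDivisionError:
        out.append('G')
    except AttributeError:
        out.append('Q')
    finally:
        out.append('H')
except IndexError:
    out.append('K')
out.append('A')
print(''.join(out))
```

Execution trace: 'E' (inner try body) → 'H' (inner finally) → 'K' (outer except IndexError) → 'A' (after the try/except). Output: EHKA

Answer: EHKA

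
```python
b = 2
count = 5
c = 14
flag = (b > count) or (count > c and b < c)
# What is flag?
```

Trace:
`b = 2` → b = 2
`count = 5` → count = 5
`c = 14` → c = 14
`flag = (b > count) or (count > c and b < c)` → flag = False
So flag = False

Answer: False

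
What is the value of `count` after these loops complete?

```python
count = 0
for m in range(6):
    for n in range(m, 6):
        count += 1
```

Upper triangle: 6 + 5 + ... + 1
`count` takes the values: 0 → 1 → 2 → 3 → 4 → 5 → 6 → 7 → 8 → 9 → 10 → 11 → 12 → 13 → 14 → 15 → 16 → 17 → 18 → 19 → 20 → 21

Answer: 21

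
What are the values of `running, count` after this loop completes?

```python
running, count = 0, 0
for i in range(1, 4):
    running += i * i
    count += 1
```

Sum of squares and count
`running, count` takes the values: (0, 0) → (1, 0) → (1, 1) → (5, 1) → (5, 2) → (14, 2) → (14, 3)

Answer: 14, 3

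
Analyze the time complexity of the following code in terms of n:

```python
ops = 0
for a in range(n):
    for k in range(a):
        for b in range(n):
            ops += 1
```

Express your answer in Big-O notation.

Each loop level contributes: n × n × n. Multiplying the contributions gives O(n^3).

Answer: O(n^3)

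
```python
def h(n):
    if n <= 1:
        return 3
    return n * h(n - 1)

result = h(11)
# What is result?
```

h(11) = 11 * 10 * 9 * 8 * 7 * 6 * 5 * 4 * 3 * 2 * 3 = 119750400

Answer: 119750400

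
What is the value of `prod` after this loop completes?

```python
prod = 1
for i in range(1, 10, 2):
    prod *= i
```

Product of 1, 3, 5, ... up to 9
`prod` takes the values: 1 → 3 → 15 → 105 → 945

Answer: 945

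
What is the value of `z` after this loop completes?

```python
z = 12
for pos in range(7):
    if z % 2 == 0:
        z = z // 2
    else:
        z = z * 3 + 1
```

Collatz-style transformation from 12
`z` takes the values: 12 → 6 → 3 → 10 → 5 → 16 → 8 → 4

Answer: 4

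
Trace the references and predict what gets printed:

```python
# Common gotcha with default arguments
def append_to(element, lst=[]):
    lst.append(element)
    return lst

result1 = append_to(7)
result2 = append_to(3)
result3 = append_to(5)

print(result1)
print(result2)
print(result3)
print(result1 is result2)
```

Key concept: mutable default argument gotcha.
Step by step:
`result1 = append_to(7)` → result1 = [7]
`result2 = append_to(3)` → result1 = [7, 3] (same object as result2); result2 = [7, 3] (same object as result1)
`result3 = append_to(5)` → result1 = [7, 3, 5] (same object as result2, result3); result2 = [7, 3, 5] (same object as result1, result3); result3 = [7, 3, 5] (same object as result1, result2)
`print(result1)` → prints [7, 3, 5]
`print(result2)` → prints [7, 3, 5]
`print(result3)` → prints [7, 3, 5]
`print(result1 is result2)` → prints True

Answer:
[7, 3, 5]
[7, 3, 5]
[7, 3, 5]
True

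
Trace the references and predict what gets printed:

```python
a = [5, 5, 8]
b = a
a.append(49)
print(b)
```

Key concept: basic list aliasing.
Step by step:
`a = [5, 5, 8]` → a = [5, 5, 8]
`b = a` → b = [5, 5, 8] (same object as a)
`a.append(49)` → a = [5, 5, 8, 49] (same object as b); b = [5, 5, 8, 49] (same object as a)
`print(b)` → prints [5, 5, 8, 49]

Answer: [5, 5, 8, 49]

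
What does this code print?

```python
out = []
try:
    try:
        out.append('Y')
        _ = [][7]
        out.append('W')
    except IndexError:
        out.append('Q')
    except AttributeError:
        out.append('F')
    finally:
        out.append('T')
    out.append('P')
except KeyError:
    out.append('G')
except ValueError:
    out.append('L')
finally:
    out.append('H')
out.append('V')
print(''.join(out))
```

Execution trace: 'Y' (inner try body) → 'Q' (inner except IndexError) → 'T' (inner finally) → 'P' (try body, no exception) → 'H' (finally) → 'V' (after the try/except). Output: YQTPHV

Answer: YQTPHV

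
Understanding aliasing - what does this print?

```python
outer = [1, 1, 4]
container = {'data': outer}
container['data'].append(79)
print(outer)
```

Key concept: dict holds reference to list.
Step by step:
`outer = [1, 1, 4]` → outer = [1, 1, 4]
`container = {'data': outer}` → container = {'data': [1, 1, 4]}
`container['data'].append(79)` → outer = [1, 1, 4, 79]; container = {'data': [1, 1, 4, 79]}
`print(outer)` → prints [1, 1, 4, 79]

Answer: [1, 1, 4, 79]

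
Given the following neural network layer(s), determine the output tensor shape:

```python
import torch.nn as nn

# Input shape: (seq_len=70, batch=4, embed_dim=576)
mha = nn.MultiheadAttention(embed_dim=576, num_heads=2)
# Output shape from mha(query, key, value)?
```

Input: (70, 4, 576) -> Output: (70, 4, 576)

Answer: (70, 4, 576)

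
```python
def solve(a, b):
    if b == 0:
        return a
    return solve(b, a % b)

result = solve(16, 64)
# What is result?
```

solve(16, 64) -> solve(64, 16) -> solve(16, 0) -> 16

Answer: 16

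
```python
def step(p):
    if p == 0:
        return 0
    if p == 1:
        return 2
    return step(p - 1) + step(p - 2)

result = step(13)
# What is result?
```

Build up from base cases: step(0)=0, step(1)=2, step(2)=2, step(3)=4, step(4)=6, step(5)=10, step(6)=16, ..., step(13)=466

Answer: 466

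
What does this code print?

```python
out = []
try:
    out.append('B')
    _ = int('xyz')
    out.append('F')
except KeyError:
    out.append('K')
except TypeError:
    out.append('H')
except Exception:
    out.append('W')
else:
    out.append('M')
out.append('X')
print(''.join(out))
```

Execution trace: 'B' (try body) → 'W' (except Exception) → 'X' (after the try/except). Output: BWX

Answer: BWX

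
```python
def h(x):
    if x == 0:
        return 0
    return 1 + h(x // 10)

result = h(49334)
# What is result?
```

Count of digits of 49334: 5

Answer: 5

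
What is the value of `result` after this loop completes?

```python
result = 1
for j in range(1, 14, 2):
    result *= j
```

Product of 1, 3, 5, ... up to 13
`result` takes the values: 1 → 3 → 15 → 105 → 945 → 10395 → 135135

Answer: 135135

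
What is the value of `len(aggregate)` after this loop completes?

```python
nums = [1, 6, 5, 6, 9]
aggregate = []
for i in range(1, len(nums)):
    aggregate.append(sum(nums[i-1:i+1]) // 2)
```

Number of 2-element averages
`aggregate` takes the values: [] → [3] → [3, 5] → [3, 5, 5] → [3, 5, 5, 7]
So `len(aggregate)` = 4

Answer: 4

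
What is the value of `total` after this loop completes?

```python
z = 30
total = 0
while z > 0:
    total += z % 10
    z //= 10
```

Sum digits of 30
`total` takes the values: 0 → 3

Answer: 3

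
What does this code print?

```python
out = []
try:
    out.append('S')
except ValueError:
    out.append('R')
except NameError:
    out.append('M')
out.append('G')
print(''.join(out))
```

Execution trace: 'S' (try body, no exception) → 'G' (after the try/except). Output: SG

Answer: SG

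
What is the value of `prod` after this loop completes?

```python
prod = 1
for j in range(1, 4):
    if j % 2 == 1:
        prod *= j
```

Product of odd numbers 1 to 3
`prod` takes the values: 1 → 3

Answer: 3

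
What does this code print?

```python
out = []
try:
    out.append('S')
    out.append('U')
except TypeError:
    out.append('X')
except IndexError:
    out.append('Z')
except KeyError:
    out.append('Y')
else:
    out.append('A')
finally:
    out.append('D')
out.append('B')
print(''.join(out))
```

Execution trace: 'S' (try body) → 'U' (try body, no exception) → 'A' (else) → 'D' (finally) → 'B' (after the try/except). Output: SUADB

Answer: SUADB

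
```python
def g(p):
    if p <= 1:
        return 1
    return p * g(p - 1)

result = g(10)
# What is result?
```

g(10) = 10 * 9 * 8 * 7 * 6 * 5 * 4 * 3 * 2 * 1 = 3628800

Answer: 3628800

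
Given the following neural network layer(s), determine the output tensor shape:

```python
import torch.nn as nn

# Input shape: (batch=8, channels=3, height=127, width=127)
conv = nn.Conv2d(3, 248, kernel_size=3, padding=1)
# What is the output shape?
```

Input: (8, 3, 127, 127) -> Output: (8, 248, 127, 127)

Answer: (8, 248, 127, 127)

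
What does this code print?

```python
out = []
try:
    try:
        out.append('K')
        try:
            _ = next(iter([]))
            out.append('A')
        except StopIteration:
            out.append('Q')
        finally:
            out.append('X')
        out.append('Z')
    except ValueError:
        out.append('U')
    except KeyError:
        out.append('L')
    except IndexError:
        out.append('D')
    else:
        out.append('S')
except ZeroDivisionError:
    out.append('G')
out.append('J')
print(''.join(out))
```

Execution trace: 'K' (try body) → 'Q' (inner except StopIteration) → 'X' (inner finally) → 'Z' (try body, no exception) → 'S' (else) → 'J' (after the try/except). Output: KQXZSJ

Answer: KQXZSJ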